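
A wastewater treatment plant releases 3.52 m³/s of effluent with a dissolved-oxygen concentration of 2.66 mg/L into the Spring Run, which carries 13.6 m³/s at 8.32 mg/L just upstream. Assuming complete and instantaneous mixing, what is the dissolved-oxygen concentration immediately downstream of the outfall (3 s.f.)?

7.16 mg/L

Flow-weighted mixing: C = (Q_r C_r + Q_w C_w)/(Q_r + Q_w)
= (13.6×8.32 + 3.52×2.66)/(13.6 + 3.52) = 122.5/17.12 = 7.156 mg/L.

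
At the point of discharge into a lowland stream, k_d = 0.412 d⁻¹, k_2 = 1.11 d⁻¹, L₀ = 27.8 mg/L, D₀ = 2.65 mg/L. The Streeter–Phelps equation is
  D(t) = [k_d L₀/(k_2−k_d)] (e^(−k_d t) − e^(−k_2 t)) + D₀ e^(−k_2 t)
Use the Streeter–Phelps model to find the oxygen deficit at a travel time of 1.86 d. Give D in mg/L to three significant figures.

D ≈ 5.88 mg/L

k_d L₀/(k_2−k_d) = 0.412×27.8/(1.11−0.412) = 11.45/0.6980 = 16.41 mg/L.
e^(−k_d t) = e^(−0.412×1.860) = 0.4647; e^(−k_2 t) = e^(−1.11×1.860) = 0.1269.
D = 16.41 × (0.4647 − 0.1269) + 2.65 × 0.1269 = 5.544 + 0.3362 = 5.880 mg/L.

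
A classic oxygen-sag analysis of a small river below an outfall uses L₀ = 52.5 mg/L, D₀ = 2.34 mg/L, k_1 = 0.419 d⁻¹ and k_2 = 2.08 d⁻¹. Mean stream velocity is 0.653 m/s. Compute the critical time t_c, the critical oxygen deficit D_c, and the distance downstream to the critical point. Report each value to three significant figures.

t_c ≈ 0.848 d; D_c ≈ 7.41 mg/L; x_c ≈ 47.8 km

At the critical point dD/dt = 0, so k_1 L₀ e^(−k_1 t) = k_2 D. Substituting D(t) from the Streeter–Phelps equation and solving for t gives
t_c = ln[(k_2/k_1)(1 − D₀(k_2−k_1)/(k_1 L₀))] / (k_2−k_1).
Here k_2−k_1 = 1.661 d⁻¹ and 1 − D₀(k_2−k_1)/(k_1 L₀) = 1 − 2.34×1.661/(0.419×52.5) = 0.8233, so
t_c = ln(4.964 × 0.8233) / 1.661 = 1.408 / 1.661 = 0.8476 d.
L(t_c) = L₀ e^(−k_1 t_c) = 52.5 × 0.7011 = 36.81 mg/L, and at the critical point k_2 D_c = k_1 L, so D_c = (0.419/2.08) × 36.81 = 7.414 mg/L.
x_c = v t_c = 0.653 m/s × 0.8476 d × 86400 s/d = 47820 m ≈ 47.8 km.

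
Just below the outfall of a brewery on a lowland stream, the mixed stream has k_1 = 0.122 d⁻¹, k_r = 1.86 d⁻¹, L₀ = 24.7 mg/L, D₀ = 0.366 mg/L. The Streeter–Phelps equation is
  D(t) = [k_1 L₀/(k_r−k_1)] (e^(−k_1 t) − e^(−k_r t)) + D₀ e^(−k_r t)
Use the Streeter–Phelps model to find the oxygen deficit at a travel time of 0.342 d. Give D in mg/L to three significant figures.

k_1 L₀/(k_r−k_1) = 0.122×24.7/(1.86−0.122) = 3.013/1.738 = 1.734 mg/L.
e^(−k_1 t) = e^(−0.122×0.3420) = 0.9591; e^(−k_r t) = e^(−1.86×0.3420) = 0.5293.
D = 1.734 × (0.9591 − 0.5293) + 0.366 × 0.5293 = 0.7452 + 0.1937 = 0.9389 mg/L.

D ≈ 0.939 mg/L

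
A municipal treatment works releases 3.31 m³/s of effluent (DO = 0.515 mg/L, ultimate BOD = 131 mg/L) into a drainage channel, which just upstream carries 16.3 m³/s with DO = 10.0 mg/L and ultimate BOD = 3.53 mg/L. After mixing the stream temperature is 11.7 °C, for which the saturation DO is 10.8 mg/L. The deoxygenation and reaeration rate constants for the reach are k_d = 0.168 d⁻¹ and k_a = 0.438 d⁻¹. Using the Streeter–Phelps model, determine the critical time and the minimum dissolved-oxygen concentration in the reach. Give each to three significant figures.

t_c ≈ 2.93 d; minimum DO ≈ 4.93 mg/L

Mixed DO = (16.3×10.0 + 3.31×0.515)/(16.3+3.31) = 164.7/19.61 = 8.399 mg/L.
Mixed L₀ = (16.3×3.53 + 3.31×131)/(19.61) = 491.1/19.61 = 25.05 mg/L.
Initial deficit D₀ = C_s − DO₀ = 10.8 − 8.399 = 2.401 mg/L.
t_c = (1/0.2700) ln[(0.438/0.168)(1 − 2.401×0.2700/(0.168×25.05))] = 3.704 × ln(2.205) = 2.929 d.
D_c = (0.168/0.438) × 25.05 × e^(−0.168×2.929) = 0.3836 × 25.05 × 0.6113 = 5.873 mg/L.
Minimum DO = 10.8 − 5.873 = 4.927 mg/L.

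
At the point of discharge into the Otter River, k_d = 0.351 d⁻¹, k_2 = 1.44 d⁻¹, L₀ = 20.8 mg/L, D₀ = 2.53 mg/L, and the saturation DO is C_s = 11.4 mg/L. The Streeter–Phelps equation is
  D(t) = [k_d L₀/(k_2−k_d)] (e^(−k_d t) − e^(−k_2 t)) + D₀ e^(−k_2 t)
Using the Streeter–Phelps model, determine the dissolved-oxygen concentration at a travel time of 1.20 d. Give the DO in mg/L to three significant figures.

DO ≈ 7.74 mg/L

k_d L₀/(k_2−k_d) = 0.351×20.8/(1.44−0.351) = 7.301/1.089 = 6.704 mg/L.
e^(−k_d t) = e^(−0.351×1.200) = 0.6563; e^(−k_2 t) = e^(−1.44×1.200) = 0.1776.
D = 6.704 × (0.6563 − 0.1776) + 2.53 × 0.1776 = 3.209 + 0.4494 = 3.658 mg/L.
DO = C_s − D = 11.4 − 3.658 = 7.742 mg/L.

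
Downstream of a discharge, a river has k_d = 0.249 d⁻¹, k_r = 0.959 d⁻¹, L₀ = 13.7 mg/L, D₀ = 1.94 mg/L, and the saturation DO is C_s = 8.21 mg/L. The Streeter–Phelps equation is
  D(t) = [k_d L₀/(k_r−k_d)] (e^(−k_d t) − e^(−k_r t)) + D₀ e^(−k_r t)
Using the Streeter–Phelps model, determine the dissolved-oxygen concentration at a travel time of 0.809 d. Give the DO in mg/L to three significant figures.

DO ≈ 5.60 mg/L

k_d L₀/(k_r−k_d) = 0.249×13.7/(0.959−0.249) = 3.411/0.7100 = 4.805 mg/L.
e^(−k_d t) = e^(−0.249×0.8090) = 0.8176; e^(−k_r t) = e^(−0.959×0.8090) = 0.4603.
D = 4.805 × (0.8176 − 0.4603) + 1.94 × 0.4603 = 1.716 + 0.8930 = 2.609 mg/L.
DO = C_s − D = 8.21 − 2.609 = 5.601 mg/L.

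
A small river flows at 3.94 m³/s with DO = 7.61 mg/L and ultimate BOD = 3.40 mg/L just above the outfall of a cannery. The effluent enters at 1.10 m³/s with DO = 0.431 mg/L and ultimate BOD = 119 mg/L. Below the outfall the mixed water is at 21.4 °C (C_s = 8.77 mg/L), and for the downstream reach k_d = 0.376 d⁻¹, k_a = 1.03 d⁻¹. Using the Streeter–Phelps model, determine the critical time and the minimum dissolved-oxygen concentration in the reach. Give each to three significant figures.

Mixed DO = (3.94×7.61 + 1.10×0.431)/(3.94+1.10) = 30.46/5.040 = 6.043 mg/L.
Mixed L₀ = (3.94×3.40 + 1.10×119)/(5.040) = 144.3/5.040 = 28.63 mg/L.
Initial deficit D₀ = C_s − DO₀ = 8.77 − 6.043 = 2.727 mg/L.
t_c = (1/0.6540) ln[(1.03/0.376)(1 − 2.727×0.6540/(0.376×28.63))] = 1.529 × ln(2.286) = 1.264 d.
D_c = (0.376/1.03) × 28.63 × e^(−0.376×1.264) = 0.3650 × 28.63 × 0.6217 = 6.498 mg/L.
Minimum DO = 8.77 − 6.498 = 2.272 mg/L.

t_c ≈ 1.26 d; minimum DO ≈ 2.27 mg/L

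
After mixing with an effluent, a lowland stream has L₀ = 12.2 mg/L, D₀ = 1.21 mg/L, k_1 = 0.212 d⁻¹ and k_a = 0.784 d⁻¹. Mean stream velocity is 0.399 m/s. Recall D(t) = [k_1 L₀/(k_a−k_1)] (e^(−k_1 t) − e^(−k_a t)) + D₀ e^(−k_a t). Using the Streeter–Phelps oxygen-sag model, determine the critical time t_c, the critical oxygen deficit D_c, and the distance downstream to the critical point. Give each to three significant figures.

With k_a/k_1 = 3.698 and 1 − D₀(k_a−k_1)/(k_1 L₀) = 0.7324,
t_c = ln(3.698 × 0.7324) / (0.784 − 0.212) = ln(2.708) / 0.5720 = 0.9964/0.5720 = 1.742 d.
D_c = (k_1/k_a) L₀ e^(−k_1 t_c) = (0.212/0.784) × 12.2 × e^(−0.212×1.742) = 0.2704 × 12.2 × 0.6912 = 2.280 mg/L.
x_c = v t_c = 0.399 m/s × 1.742 d × 86400 s/d = 60050 m ≈ 60.1 km.

t_c ≈ 1.74 d; D_c ≈ 2.28 mg/L; x_c ≈ 60.1 km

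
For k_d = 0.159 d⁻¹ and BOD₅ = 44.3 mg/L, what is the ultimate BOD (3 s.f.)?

BOD₅ = L₀(1 − e^(−5k_d)) ⇒ L₀ = BOD₅ / (1 − e^(−5×0.159))
= 44.3 / (1 − 0.4516) = 44.3 / 0.5484 = 80.78 mg/L.

L₀ ≈ 80.8 mg/L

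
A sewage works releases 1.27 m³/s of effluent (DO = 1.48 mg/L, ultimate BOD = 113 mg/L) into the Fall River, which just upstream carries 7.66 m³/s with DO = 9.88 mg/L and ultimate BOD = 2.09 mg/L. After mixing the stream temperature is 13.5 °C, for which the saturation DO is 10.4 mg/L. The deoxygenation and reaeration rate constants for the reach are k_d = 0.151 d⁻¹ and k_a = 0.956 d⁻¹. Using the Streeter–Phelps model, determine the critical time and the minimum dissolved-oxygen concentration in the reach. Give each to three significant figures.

t_c ≈ 1.40 d; minimum DO ≈ 8.12 mg/L

Mixed DO = (7.66×9.88 + 1.27×1.48)/(7.66+1.27) = 77.56/8.930 = 8.685 mg/L.
Mixed L₀ = (7.66×2.09 + 1.27×113)/(8.930) = 159.5/8.930 = 17.86 mg/L.
Initial deficit D₀ = C_s − DO₀ = 10.4 − 8.685 = 1.715 mg/L.
t_c = (1/0.8050) ln[(0.956/0.151)(1 − 1.715×0.8050/(0.151×17.86))] = 1.242 × ln(3.091) = 1.402 d.
D_c = (0.151/0.956) × 17.86 × e^(−0.151×1.402) = 0.1579 × 17.86 × 0.8092 = 2.283 mg/L.
Minimum DO = 10.4 − 2.283 = 8.117 mg/L.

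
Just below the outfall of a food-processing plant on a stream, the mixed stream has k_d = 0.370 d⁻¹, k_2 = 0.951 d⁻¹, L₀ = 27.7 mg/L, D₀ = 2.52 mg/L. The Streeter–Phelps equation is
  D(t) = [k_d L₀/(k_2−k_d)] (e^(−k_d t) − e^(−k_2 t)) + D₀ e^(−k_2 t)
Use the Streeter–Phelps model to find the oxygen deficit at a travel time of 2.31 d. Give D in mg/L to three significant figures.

D ≈ 5.82 mg/L

k_d L₀/(k_2−k_d) = 0.370×27.7/(0.951−0.370) = 10.25/0.5810 = 17.64 mg/L.
e^(−k_d t) = e^(−0.370×2.310) = 0.4254; e^(−k_2 t) = e^(−0.951×2.310) = 0.1112.
D = 17.64 × (0.4254 − 0.1112) + 2.52 × 0.1112 = 5.544 + 0.2801 = 5.824 mg/L.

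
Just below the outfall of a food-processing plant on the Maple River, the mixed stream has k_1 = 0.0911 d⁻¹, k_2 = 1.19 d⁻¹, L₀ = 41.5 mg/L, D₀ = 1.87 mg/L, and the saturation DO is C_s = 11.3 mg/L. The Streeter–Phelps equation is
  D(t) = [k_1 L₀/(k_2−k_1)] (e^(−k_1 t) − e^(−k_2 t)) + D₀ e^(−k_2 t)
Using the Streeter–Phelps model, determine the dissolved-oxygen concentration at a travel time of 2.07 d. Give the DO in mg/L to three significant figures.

k_1 L₀/(k_2−k_1) = 0.0911×41.5/(1.19−0.0911) = 3.781/1.099 = 3.440 mg/L.
e^(−k_1 t) = e^(−0.0911×2.070) = 0.8281; e^(−k_2 t) = e^(−1.19×2.070) = 0.08515.
D = 3.440 × (0.8281 − 0.08515) + 1.87 × 0.08515 = 2.556 + 0.1592 = 2.715 mg/L.
DO = C_s − D = 11.3 − 2.715 = 8.585 mg/L.

DO ≈ 8.58 mg/L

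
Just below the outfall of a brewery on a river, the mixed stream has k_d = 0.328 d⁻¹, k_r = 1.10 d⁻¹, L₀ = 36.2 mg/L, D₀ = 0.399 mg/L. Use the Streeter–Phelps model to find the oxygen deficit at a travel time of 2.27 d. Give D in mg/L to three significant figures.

k_d L₀/(k_r−k_d) = 0.328×36.2/(1.10−0.328) = 11.87/0.7720 = 15.38 mg/L.
e^(−k_d t) = e^(−0.328×2.270) = 0.4749; e^(−k_r t) = e^(−1.10×2.270) = 0.08233.
D = 15.38 × (0.4749 − 0.08233) + 0.399 × 0.08233 = 6.038 + 0.03285 = 6.071 mg/L.

D ≈ 6.07 mg/L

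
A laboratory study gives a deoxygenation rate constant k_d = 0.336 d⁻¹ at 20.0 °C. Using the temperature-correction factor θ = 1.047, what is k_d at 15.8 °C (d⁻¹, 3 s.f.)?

k_d(T₂) = k_d(T₁) · θ^(T₂−T₁) = 0.336 × 1.047^(15.8−20.0)
= 0.336 × 1.047^-4.20 = 0.336 × 0.8246 = 0.2771 d⁻¹.

k_d ≈ 0.277 d⁻¹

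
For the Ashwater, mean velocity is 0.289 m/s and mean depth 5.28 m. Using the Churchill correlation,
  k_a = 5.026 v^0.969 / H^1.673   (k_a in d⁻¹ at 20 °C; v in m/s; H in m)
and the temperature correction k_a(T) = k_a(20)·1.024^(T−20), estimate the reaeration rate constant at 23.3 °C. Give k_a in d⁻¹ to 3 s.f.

k_a ≈ 0.101 d⁻¹

k_a(20) = 5.026 × 0.289^0.969 / 5.28^1.673 = 5.026 × 0.3003 / 16.18 = 0.09330 d⁻¹.
k_a(23.3) = 0.09330 × 1.024^(23.3−20) = 0.09330 × 1.081 = 0.1009 d⁻¹.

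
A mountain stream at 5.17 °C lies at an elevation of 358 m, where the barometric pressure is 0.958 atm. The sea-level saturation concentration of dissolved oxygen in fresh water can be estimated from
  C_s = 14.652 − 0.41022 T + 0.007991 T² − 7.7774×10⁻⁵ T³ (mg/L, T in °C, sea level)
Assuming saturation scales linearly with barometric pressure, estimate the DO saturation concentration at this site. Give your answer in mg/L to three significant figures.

At sea level: C_s = 14.652 − 0.41022×5.17 + 0.007991×5.17² − 7.7774×10⁻⁵×5.17³ = 12.73 mg/L.
Pressure correction: C_s' = 12.73 × 0.958 = 12.20 mg/L.

C_s ≈ 12.2 mg/L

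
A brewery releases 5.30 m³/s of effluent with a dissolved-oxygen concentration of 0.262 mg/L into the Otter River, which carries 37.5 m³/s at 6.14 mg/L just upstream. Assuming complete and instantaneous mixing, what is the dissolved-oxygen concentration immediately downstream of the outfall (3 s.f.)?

5.41 mg/L

Flow-weighted mixing: C = (Q_r C_r + Q_w C_w)/(Q_r + Q_w)
= (37.5×6.14 + 5.30×0.262)/(37.5 + 5.30) = 231.6/42.80 = 5.412 mg/L.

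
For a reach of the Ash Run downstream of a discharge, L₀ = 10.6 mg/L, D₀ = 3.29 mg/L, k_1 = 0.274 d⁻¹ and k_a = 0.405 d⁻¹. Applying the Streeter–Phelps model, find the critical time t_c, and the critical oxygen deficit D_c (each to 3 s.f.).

With k_a/k_1 = 1.478 and 1 − D₀(k_a−k_1)/(k_1 L₀) = 0.8516,
t_c = ln(1.478 × 0.8516) / (0.405 − 0.274) = ln(1.259) / 0.1310 = 0.2301/0.1310 = 1.757 d.
D_c = (k_1/k_a) L₀ e^(−k_1 t_c) = (0.274/0.405) × 10.6 × e^(−0.274×1.757) = 0.6765 × 10.6 × 0.6180 = 4.432 mg/L.

t_c ≈ 1.76 d; D_c ≈ 4.43 mg/L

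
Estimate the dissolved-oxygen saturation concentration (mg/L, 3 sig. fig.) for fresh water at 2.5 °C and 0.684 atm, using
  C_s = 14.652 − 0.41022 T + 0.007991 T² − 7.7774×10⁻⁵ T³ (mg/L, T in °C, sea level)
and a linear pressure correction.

C_s ≈ 9.35 mg/L

At sea level: C_s = 14.652 − 0.41022×2.5 + 0.007991×2.5² − 7.7774×10⁻⁵×2.5³ = 13.68 mg/L.
Pressure correction: C_s' = 13.68 × 0.684 = 9.354 mg/L.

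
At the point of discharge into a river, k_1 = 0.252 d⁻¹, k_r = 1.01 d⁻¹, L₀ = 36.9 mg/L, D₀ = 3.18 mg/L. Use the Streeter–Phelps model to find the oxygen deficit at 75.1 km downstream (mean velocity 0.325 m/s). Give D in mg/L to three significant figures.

D ≈ 5.64 mg/L

Travel time t = x/v = 75.1 km / (0.325 m/s) = 75100 m / 0.325 m/s = 231100 s = 2.675 d.
k_1 L₀/(k_r−k_1) = 0.252×36.9/(1.01−0.252) = 9.299/0.7580 = 12.27 mg/L.
e^(−k_1 t) = e^(−0.252×2.675) = 0.5097; e^(−k_r t) = e^(−1.01×2.675) = 0.06712.
D = 12.27 × (0.5097 − 0.06712) + 3.18 × 0.06712 = 5.429 + 0.2134 = 5.643 mg/L.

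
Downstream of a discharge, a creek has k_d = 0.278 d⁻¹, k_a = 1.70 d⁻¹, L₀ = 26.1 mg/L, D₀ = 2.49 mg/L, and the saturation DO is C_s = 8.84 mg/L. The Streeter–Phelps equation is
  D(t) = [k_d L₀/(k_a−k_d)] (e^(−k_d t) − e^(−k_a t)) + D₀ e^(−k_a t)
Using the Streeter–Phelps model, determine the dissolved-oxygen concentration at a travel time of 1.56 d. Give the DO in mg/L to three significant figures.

DO ≈ 5.72 mg/L

k_d L₀/(k_a−k_d) = 0.278×26.1/(1.70−0.278) = 7.256/1.422 = 5.103 mg/L.
e^(−k_d t) = e^(−0.278×1.560) = 0.6481; e^(−k_a t) = e^(−1.70×1.560) = 0.07051.
D = 5.103 × (0.6481 − 0.07051) + 2.49 × 0.07051 = 2.947 + 0.1756 = 3.123 mg/L.
DO = C_s − D = 8.84 − 3.123 = 5.717 mg/L.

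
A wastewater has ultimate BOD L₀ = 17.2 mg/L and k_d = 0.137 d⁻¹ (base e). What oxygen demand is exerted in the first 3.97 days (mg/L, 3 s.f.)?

y_t = L₀(1 − e^(−k_d t)) = 17.2 × (1 − e^(−0.137×3.97))
= 17.2 × (1 − 0.5805) = 17.2 × 0.4195 = 7.216 mg/L.

y ≈ 7.22 mg/L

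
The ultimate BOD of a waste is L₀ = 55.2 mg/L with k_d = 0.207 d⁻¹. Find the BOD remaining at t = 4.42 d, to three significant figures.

L_t = L₀ e^(−k_d t) = 55.2 × e^(−0.207×4.42) = 55.2 × 0.4005 = 22.11 mg/L.

L ≈ 22.1 mg/L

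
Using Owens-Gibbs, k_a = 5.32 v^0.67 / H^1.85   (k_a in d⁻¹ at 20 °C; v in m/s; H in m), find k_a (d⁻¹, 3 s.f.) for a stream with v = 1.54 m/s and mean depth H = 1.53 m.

k_a ≈ 3.23 d⁻¹

k_a = 5.32 × 1.54^0.67 / 1.53^1.85 = 5.32 × 1.335 / 2.196 = 3.235 d⁻¹.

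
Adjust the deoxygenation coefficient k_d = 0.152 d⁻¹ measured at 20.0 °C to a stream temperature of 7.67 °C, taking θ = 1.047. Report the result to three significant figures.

k_d(T₂) = k_d(T₁) · θ^(T₂−T₁) = 0.152 × 1.047^(7.67−20.0)
= 0.152 × 1.047^-12.3 = 0.152 × 0.5676 = 0.08628 d⁻¹.

k_d ≈ 0.0863 d⁻¹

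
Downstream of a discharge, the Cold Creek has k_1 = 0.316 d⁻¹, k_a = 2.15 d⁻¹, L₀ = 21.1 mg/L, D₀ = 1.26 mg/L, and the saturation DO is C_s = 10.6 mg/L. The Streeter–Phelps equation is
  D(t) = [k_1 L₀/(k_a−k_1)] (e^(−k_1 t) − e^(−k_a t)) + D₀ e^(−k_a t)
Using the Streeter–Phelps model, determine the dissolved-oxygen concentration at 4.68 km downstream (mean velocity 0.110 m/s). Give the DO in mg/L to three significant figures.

Travel time t = x/v = 4.68 km / (0.110 m/s) = 4680 m / 0.110 m/s = 42550 s = 0.4924 d.
k_1 L₀/(k_a−k_1) = 0.316×21.1/(2.15−0.316) = 6.668/1.834 = 3.636 mg/L.
e^(−k_1 t) = e^(−0.316×0.4924) = 0.8559; e^(−k_a t) = e^(−2.15×0.4924) = 0.3469.
D = 3.636 × (0.8559 − 0.3469) + 1.26 × 0.3469 = 1.850 + 0.4371 = 2.288 mg/L.
DO = C_s − D = 10.6 − 2.288 = 8.312 mg/L.

DO ≈ 8.31 mg/L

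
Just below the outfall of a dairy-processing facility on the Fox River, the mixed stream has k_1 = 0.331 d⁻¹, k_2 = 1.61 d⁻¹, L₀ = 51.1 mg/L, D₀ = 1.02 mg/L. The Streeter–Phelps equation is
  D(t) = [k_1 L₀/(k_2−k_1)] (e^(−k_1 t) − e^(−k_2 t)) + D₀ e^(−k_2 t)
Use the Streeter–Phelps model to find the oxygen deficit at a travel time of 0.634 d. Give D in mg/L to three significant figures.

k_1 L₀/(k_2−k_1) = 0.331×51.1/(1.61−0.331) = 16.91/1.279 = 13.22 mg/L.
e^(−k_1 t) = e^(−0.331×0.6340) = 0.8107; e^(−k_2 t) = e^(−1.61×0.6340) = 0.3603.
D = 13.22 × (0.8107 − 0.3603) + 1.02 × 0.3603 = 5.956 + 0.3675 = 6.323 mg/L.

D ≈ 6.32 mg/L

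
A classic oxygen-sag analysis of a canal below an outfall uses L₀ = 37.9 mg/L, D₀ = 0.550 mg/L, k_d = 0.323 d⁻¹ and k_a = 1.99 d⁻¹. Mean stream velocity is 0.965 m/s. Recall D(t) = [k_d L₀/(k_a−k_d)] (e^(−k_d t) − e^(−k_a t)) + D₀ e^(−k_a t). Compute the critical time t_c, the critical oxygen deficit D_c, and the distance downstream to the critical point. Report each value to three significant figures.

t_c ≈ 1.04 d; D_c ≈ 4.39 mg/L; x_c ≈ 87.0 km

At the critical point dD/dt = 0, so k_d L₀ e^(−k_d t) = k_a D. Substituting D(t) from the Streeter–Phelps equation and solving for t gives
t_c = ln[(k_a/k_d)(1 − D₀(k_a−k_d)/(k_d L₀))] / (k_a−k_d).
Here k_a−k_d = 1.667 d⁻¹ and 1 − D₀(k_a−k_d)/(k_d L₀) = 1 − 0.550×1.667/(0.323×37.9) = 0.9251, so
t_c = ln(6.161 × 0.9251) / 1.667 = 1.740 / 1.667 = 1.044 d.
L(t_c) = L₀ e^(−k_d t_c) = 37.9 × 0.7138 = 27.05 mg/L, and at the critical point k_a D_c = k_d L, so D_c = (0.323/1.99) × 27.05 = 4.391 mg/L.
x_c = v t_c = 0.965 m/s × 1.044 d × 86400 s/d = 87050 m ≈ 87.0 km.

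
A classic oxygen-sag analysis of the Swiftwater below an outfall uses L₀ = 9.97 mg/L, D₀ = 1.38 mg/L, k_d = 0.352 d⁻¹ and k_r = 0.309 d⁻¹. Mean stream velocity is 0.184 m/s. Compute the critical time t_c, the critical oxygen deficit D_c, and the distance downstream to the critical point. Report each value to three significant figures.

At the critical point dD/dt = 0, so k_d L₀ e^(−k_d t) = k_r D. Substituting D(t) from the Streeter–Phelps equation and solving for t gives
t_c = ln[(k_r/k_d)(1 − D₀(k_r−k_d)/(k_d L₀))] / (k_r−k_d).
Here k_r−k_d = -0.04300 d⁻¹ and 1 − D₀(k_r−k_d)/(k_d L₀) = 1 − 1.38×-0.04300/(0.352×9.97) = 1.017, so
t_c = ln(0.8778 × 1.017) / -0.04300 = -0.1135 / -0.04300 = 2.640 d.
D_c = (k_d/k_r) L₀ e^(−k_d t_c) = (0.352/0.309) × 9.97 × e^(−0.352×2.640) = 1.139 × 9.97 × 0.3948 = 4.484 mg/L.
x_c = v t_c = 0.184 m/s × 2.640 d × 86400 s/d = 41970 m ≈ 42.0 km.

t_c ≈ 2.64 d; D_c ≈ 4.48 mg/L; x_c ≈ 42.0 km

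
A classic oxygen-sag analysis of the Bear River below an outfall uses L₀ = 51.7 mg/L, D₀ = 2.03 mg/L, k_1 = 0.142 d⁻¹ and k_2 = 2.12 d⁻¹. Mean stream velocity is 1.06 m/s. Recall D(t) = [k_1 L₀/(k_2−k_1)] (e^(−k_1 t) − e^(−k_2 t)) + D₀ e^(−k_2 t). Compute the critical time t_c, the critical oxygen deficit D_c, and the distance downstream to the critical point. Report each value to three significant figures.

With k_2/k_1 = 14.93 and 1 − D₀(k_2−k_1)/(k_1 L₀) = 0.4531,
t_c = ln(14.93 × 0.4531) / (2.12 − 0.142) = ln(6.764) / 1.978 = 1.912/1.978 = 0.9664 d.
L(t_c) = L₀ e^(−k_1 t_c) = 51.7 × 0.8718 = 45.07 mg/L, and at the critical point k_2 D_c = k_1 L, so D_c = (0.142/2.12) × 45.07 = 3.019 mg/L.
x_c = v t_c = 1.06 m/s × 0.9664 d × 86400 s/d = 88510 m ≈ 88.5 km.

t_c ≈ 0.966 d; D_c ≈ 3.02 mg/L; x_c ≈ 88.5 km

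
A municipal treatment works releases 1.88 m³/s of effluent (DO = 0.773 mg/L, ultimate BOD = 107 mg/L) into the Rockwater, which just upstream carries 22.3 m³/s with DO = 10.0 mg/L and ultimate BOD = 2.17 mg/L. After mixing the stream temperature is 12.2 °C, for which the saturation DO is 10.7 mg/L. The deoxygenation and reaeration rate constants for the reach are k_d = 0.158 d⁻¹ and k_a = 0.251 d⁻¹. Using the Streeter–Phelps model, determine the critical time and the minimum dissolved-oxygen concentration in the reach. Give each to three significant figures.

Mixed DO = (22.3×10.0 + 1.88×0.773)/(22.3+1.88) = 224.5/24.18 = 9.283 mg/L.
Mixed L₀ = (22.3×2.17 + 1.88×107)/(24.18) = 249.6/24.18 = 10.32 mg/L.
Initial deficit D₀ = C_s − DO₀ = 10.7 − 9.283 = 1.417 mg/L.
t_c = (1/0.09300) ln[(0.251/0.158)(1 − 1.417×0.09300/(0.158×10.32))] = 10.75 × ln(1.460) = 4.071 d.
D_c = (0.158/0.251) × 10.32 × e^(−0.158×4.071) = 0.6295 × 10.32 × 0.5256 = 3.415 mg/L.
Minimum DO = 10.7 − 3.415 = 7.285 mg/L.

t_c ≈ 4.07 d; minimum DO ≈ 7.29 mg/L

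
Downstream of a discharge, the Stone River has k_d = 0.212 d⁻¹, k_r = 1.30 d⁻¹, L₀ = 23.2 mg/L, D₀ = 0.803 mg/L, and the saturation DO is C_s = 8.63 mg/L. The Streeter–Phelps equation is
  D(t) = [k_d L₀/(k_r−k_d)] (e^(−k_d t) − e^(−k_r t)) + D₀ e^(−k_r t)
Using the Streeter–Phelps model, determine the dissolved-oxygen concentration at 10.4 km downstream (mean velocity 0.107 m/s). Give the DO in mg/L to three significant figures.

Travel time t = x/v = 10.4 km / (0.107 m/s) = 10400 m / 0.107 m/s = 97200 s = 1.125 d.
k_d L₀/(k_r−k_d) = 0.212×23.2/(1.30−0.212) = 4.918/1.088 = 4.521 mg/L.
e^(−k_d t) = e^(−0.212×1.125) = 0.7878; e^(−k_r t) = e^(−1.30×1.125) = 0.2317.
D = 4.521 × (0.7878 − 0.2317) + 0.803 × 0.2317 = 2.514 + 0.1860 = 2.700 mg/L.
DO = C_s − D = 8.63 − 2.700 = 5.930 mg/L.

DO ≈ 5.93 mg/L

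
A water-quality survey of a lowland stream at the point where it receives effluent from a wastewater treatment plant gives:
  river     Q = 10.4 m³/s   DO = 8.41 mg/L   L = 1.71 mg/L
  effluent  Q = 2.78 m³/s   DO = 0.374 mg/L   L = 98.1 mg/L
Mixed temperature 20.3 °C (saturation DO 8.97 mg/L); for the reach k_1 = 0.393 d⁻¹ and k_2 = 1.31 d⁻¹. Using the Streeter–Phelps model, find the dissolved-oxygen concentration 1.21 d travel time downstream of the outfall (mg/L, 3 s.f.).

Mixed DO = (10.4×8.41 + 2.78×0.374)/(10.4+2.78) = 88.50/13.18 = 6.715 mg/L.
Mixed L₀ = (10.4×1.71 + 2.78×98.1)/(13.18) = 290.5/13.18 = 22.04 mg/L.
Initial deficit D₀ = C_s − DO₀ = 8.97 − 6.715 = 2.255 mg/L.
D(1.21) = [0.393×22.04/(1.31−0.393)](e^(−0.393×1.21) − e^(−1.31×1.21)) + 2.255 e^(−1.31×1.21)
= 9.446 × (0.6216 − 0.2049) + 2.255 × 0.2049 = 4.398 mg/L.
DO = 8.97 − 4.398 = 4.572 mg/L.

DO ≈ 4.57 mg/L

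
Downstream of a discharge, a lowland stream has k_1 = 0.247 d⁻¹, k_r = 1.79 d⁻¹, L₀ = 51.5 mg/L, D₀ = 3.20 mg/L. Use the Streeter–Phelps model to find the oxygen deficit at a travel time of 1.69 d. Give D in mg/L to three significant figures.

k_1 L₀/(k_r−k_1) = 0.247×51.5/(1.79−0.247) = 12.72/1.543 = 8.244 mg/L.
e^(−k_1 t) = e^(−0.247×1.690) = 0.6587; e^(−k_r t) = e^(−1.79×1.690) = 0.04855.
D = 8.244 × (0.6587 − 0.04855) + 3.20 × 0.04855 = 5.030 + 0.1554 = 5.186 mg/L.

D ≈ 5.19 mg/L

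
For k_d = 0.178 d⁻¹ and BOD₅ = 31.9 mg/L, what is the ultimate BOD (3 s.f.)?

L₀ ≈ 54.1 mg/L

BOD₅ = L₀(1 − e^(−5k_d)) ⇒ L₀ = BOD₅ / (1 − e^(−5×0.178))
= 31.9 / (1 − 0.4107) = 31.9 / 0.5893 = 54.13 mg/L.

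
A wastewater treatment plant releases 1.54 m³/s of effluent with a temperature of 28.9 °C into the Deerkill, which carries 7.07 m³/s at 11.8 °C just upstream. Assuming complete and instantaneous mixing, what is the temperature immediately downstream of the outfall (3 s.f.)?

Flow-weighted mixing: C = (Q_r C_r + Q_w C_w)/(Q_r + Q_w)
= (7.07×11.8 + 1.54×28.9)/(7.07 + 1.54) = 127.9/8.610 = 14.86 °C.

14.9 °C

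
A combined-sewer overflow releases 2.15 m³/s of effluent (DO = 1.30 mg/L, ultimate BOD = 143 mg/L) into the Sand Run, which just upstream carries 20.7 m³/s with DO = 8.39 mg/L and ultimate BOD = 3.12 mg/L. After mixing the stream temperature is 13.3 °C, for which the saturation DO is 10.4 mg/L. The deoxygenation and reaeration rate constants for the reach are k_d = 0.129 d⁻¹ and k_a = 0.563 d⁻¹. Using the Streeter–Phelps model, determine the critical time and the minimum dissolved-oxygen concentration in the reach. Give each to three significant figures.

Mixed DO = (20.7×8.39 + 2.15×1.30)/(20.7+2.15) = 176.5/22.85 = 7.723 mg/L.
Mixed L₀ = (20.7×3.12 + 2.15×143)/(22.85) = 372.0/22.85 = 16.28 mg/L.
Initial deficit D₀ = C_s − DO₀ = 10.4 − 7.723 = 2.677 mg/L.
t_c = (1/0.4340) ln[(0.563/0.129)(1 − 2.677×0.4340/(0.129×16.28))] = 2.304 × ln(1.950) = 1.539 d.
D_c = (0.129/0.563) × 16.28 × e^(−0.129×1.539) = 0.2291 × 16.28 × 0.8200 = 3.059 mg/L.
Minimum DO = 10.4 − 3.059 = 7.341 mg/L.

t_c ≈ 1.54 d; minimum DO ≈ 7.34 mg/L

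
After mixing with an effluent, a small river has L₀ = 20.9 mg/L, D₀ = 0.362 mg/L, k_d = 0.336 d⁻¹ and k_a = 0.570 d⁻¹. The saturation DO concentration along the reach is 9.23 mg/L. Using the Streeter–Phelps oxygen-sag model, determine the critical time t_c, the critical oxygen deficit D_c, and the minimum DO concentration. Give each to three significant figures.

t_c ≈ 2.21 d; D_c ≈ 5.87 mg/L; min DO ≈ 3.36 mg/L

With k_a/k_d = 1.696 and 1 − D₀(k_a−k_d)/(k_d L₀) = 0.9879,
t_c = ln(1.696 × 0.9879) / (0.570 − 0.336) = ln(1.676) / 0.2340 = 0.5164/0.2340 = 2.207 d.
D_c = (k_d/k_a) L₀ e^(−k_d t_c) = (0.336/0.570) × 20.9 × e^(−0.336×2.207) = 0.5895 × 20.9 × 0.4764 = 5.869 mg/L.
Minimum DO = C_s − D_c = 9.23 − 5.869 = 3.361 mg/L.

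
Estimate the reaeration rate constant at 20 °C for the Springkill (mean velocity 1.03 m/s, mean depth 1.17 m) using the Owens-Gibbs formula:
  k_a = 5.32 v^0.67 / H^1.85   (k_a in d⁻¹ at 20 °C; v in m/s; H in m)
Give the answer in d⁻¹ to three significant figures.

k_a ≈ 4.06 d⁻¹

k_a = 5.32 × 1.03^0.67 / 1.17^1.85 = 5.32 × 1.020 / 1.337 = 4.059 d⁻¹.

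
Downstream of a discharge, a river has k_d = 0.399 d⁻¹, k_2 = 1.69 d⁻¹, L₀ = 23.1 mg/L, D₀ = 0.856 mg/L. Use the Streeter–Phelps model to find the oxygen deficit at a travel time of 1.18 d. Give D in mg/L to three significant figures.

D ≈ 3.60 mg/L

k_d L₀/(k_2−k_d) = 0.399×23.1/(1.69−0.399) = 9.217/1.291 = 7.139 mg/L.
e^(−k_d t) = e^(−0.399×1.180) = 0.6245; e^(−k_2 t) = e^(−1.69×1.180) = 0.1361.
D = 7.139 × (0.6245 − 0.1361) + 0.856 × 0.1361 = 3.487 + 0.1165 = 3.603 mg/L.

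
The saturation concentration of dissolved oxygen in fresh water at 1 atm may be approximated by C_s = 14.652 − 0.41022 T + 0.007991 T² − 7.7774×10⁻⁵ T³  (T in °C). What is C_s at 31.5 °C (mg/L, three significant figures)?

C_s ≈ 7.23 mg/L

C_s = 14.652 − 0.41022×31.5 + 0.007991×31.5² − 7.7774×10⁻⁵×31.5³ = 7.228 mg/L.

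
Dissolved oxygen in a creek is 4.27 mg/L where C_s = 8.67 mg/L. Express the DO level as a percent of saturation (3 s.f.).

49.3 % saturation

% saturation = C/C_s × 100 = 4.27/8.67 × 100 = 49.3 %.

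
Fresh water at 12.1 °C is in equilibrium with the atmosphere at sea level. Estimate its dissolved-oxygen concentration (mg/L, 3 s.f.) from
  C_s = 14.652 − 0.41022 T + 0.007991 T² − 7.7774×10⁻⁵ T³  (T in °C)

C_s = 14.652 − 0.41022×12.1 + 0.007991×12.1² − 7.7774×10⁻⁵×12.1³ = 10.72 mg/L.

C_s ≈ 10.7 mg/L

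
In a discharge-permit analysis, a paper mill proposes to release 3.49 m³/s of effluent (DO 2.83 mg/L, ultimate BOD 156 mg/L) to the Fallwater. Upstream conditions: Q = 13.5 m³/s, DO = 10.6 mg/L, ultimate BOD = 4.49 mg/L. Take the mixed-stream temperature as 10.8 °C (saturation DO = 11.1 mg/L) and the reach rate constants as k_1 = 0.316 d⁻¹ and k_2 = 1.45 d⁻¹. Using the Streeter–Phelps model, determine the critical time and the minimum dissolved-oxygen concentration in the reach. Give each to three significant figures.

Mixed DO = (13.5×10.6 + 3.49×2.83)/(13.5+3.49) = 153.0/16.99 = 9.004 mg/L.
Mixed L₀ = (13.5×4.49 + 3.49×156)/(16.99) = 605.1/16.99 = 35.61 mg/L.
Initial deficit D₀ = C_s − DO₀ = 11.1 − 9.004 = 2.096 mg/L.
t_c = (1/1.134) ln[(1.45/0.316)(1 − 2.096×1.134/(0.316×35.61))] = 0.8818 × ln(3.619) = 1.134 d.
D_c = (0.316/1.45) × 35.61 × e^(−0.316×1.134) = 0.2179 × 35.61 × 0.6988 = 5.423 mg/L.
Minimum DO = 11.1 − 5.423 = 5.677 mg/L.

t_c ≈ 1.13 d; minimum DO ≈ 5.68 mg/L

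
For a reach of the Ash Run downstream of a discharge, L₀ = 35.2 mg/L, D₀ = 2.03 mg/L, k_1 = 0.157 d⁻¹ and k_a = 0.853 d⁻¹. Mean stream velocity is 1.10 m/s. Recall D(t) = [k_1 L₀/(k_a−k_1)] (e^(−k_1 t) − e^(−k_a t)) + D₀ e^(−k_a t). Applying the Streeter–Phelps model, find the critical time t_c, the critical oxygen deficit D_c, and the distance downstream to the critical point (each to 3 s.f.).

With k_a/k_1 = 5.433 and 1 − D₀(k_a−k_1)/(k_1 L₀) = 0.7443,
t_c = ln(5.433 × 0.7443) / (0.853 − 0.157) = ln(4.044) / 0.6960 = 1.397/0.6960 = 2.008 d.
L(t_c) = L₀ e^(−k_1 t_c) = 35.2 × 0.7297 = 25.68 mg/L, and at the critical point k_a D_c = k_1 L, so D_c = (0.157/0.853) × 25.68 = 4.727 mg/L.
x_c = v t_c = 1.10 m/s × 2.008 d × 86400 s/d = 190800 m ≈ 191 km.

t_c ≈ 2.01 d; D_c ≈ 4.73 mg/L; x_c ≈ 191 km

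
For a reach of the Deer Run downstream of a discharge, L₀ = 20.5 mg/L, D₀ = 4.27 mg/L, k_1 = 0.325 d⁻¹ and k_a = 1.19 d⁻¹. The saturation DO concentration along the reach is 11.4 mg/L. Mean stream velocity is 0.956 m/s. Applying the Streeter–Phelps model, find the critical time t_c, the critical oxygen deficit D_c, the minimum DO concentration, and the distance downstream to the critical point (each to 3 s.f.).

At the critical point dD/dt = 0, so k_1 L₀ e^(−k_1 t) = k_a D. Substituting D(t) from the Streeter–Phelps equation and solving for t gives
t_c = ln[(k_a/k_1)(1 − D₀(k_a−k_1)/(k_1 L₀))] / (k_a−k_1).
Here k_a−k_1 = 0.8650 d⁻¹ and 1 − D₀(k_a−k_1)/(k_1 L₀) = 1 − 4.27×0.8650/(0.325×20.5) = 0.4456, so
t_c = ln(3.662 × 0.4456) / 0.8650 = 0.4896 / 0.8650 = 0.5660 d.
D_c = (k_1/k_a) L₀ e^(−k_1 t_c) = (0.325/1.19) × 20.5 × e^(−0.325×0.5660) = 0.2731 × 20.5 × 0.8320 = 4.658 mg/L.
Minimum DO = C_s − D_c = 11.4 − 4.658 = 6.742 mg/L.
x_c = v t_c = 0.956 m/s × 0.5660 d × 86400 s/d = 46750 m ≈ 46.8 km.

t_c ≈ 0.566 d; D_c ≈ 4.66 mg/L; min DO ≈ 6.74 mg/L; x_c ≈ 46.8 km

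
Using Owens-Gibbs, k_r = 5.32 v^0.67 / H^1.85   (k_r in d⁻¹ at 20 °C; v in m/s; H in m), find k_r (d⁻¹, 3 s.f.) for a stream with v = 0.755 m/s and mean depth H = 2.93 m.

k_r = 5.32 × 0.755^0.67 / 2.93^1.85 = 5.32 × 0.8284 / 7.306 = 0.6032 d⁻¹.

k_r ≈ 0.603 d⁻¹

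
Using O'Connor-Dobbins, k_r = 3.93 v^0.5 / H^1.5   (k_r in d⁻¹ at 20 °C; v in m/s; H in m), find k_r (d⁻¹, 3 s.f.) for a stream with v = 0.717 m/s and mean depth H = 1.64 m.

k_r = 3.93 × 0.717^0.5 / 1.64^1.5 = 3.93 × 0.8468 / 2.100 = 1.584 d⁻¹.

k_r ≈ 1.58 d⁻¹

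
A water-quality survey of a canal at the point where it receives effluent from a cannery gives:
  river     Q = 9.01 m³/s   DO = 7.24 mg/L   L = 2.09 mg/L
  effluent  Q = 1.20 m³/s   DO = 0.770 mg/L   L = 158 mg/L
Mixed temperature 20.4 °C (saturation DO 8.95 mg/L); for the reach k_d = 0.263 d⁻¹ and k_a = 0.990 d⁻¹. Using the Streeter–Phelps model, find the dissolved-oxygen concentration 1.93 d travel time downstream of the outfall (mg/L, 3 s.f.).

DO ≈ 5.23 mg/L

Mixed DO = (9.01×7.24 + 1.20×0.770)/(9.01+1.20) = 66.16/10.21 = 6.480 mg/L.
Mixed L₀ = (9.01×2.09 + 1.20×158)/(10.21) = 208.4/10.21 = 20.41 mg/L.
Initial deficit D₀ = C_s − DO₀ = 8.95 − 6.480 = 2.470 mg/L.
D(1.93) = [0.263×20.41/(0.990−0.263)](e^(−0.263×1.93) − e^(−0.990×1.93)) + 2.470 e^(−0.990×1.93)
= 7.385 × (0.6019 − 0.1480) + 2.470 × 0.1480 = 3.718 mg/L.
DO = 8.95 − 3.718 = 5.232 mg/L.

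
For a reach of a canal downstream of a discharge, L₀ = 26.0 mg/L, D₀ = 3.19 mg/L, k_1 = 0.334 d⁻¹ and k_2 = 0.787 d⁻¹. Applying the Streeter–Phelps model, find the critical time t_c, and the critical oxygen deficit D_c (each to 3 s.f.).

t_c ≈ 1.49 d; D_c ≈ 6.71 mg/L

t_c = [1/(k_2−k_1)] ln[(k_2/k_1)(1 − D₀(k_2−k_1)/(k_1 L₀))]
= [1/(0.787−0.334)] ln[(0.787/0.334)(1 − 3.19×0.4530/(0.334×26.0))]
= (1/0.4530) ln[2.356 × 0.8336] = 2.208 × ln(1.964) = 2.208 × 0.6751 = 1.490 d.
D_c = (k_1/k_2) L₀ e^(−k_1 t_c) = (0.334/0.787) × 26.0 × e^(−0.334×1.490) = 0.4244 × 26.0 × 0.6079 = 6.708 mg/L.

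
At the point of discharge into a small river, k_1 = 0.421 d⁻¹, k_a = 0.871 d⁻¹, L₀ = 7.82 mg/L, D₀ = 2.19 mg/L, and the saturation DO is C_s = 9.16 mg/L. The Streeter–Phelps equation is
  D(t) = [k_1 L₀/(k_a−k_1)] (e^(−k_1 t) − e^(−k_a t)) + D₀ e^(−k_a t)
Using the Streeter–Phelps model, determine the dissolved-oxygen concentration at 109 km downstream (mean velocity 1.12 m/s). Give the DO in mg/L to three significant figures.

DO ≈ 6.53 mg/L

Travel time t = x/v = 109 km / (1.12 m/s) = 109000 m / 1.12 m/s = 97320 s = 1.126 d.
k_1 L₀/(k_a−k_1) = 0.421×7.82/(0.871−0.421) = 3.292/0.4500 = 7.316 mg/L.
e^(−k_1 t) = e^(−0.421×1.126) = 0.6224; e^(−k_a t) = e^(−0.871×1.126) = 0.3749.
D = 7.316 × (0.6224 − 0.3749) + 2.19 × 0.3749 = 1.811 + 0.8210 = 2.632 mg/L.
DO = C_s − D = 9.16 − 2.632 = 6.528 mg/L.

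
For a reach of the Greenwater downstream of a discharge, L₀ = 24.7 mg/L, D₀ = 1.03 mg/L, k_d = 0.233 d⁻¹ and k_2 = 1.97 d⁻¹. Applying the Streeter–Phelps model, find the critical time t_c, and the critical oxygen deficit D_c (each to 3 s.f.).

At the critical point dD/dt = 0, so k_d L₀ e^(−k_d t) = k_2 D. Substituting D(t) from the Streeter–Phelps equation and solving for t gives
t_c = ln[(k_2/k_d)(1 − D₀(k_2−k_d)/(k_d L₀))] / (k_2−k_d).
Here k_2−k_d = 1.737 d⁻¹ and 1 − D₀(k_2−k_d)/(k_d L₀) = 1 − 1.03×1.737/(0.233×24.7) = 0.6891, so
t_c = ln(8.455 × 0.6891) / 1.737 = 1.762 / 1.737 = 1.015 d.
L(t_c) = L₀ e^(−k_d t_c) = 24.7 × 0.7895 = 19.50 mg/L, and at the critical point k_2 D_c = k_d L, so D_c = (0.233/1.97) × 19.50 = 2.306 mg/L.

t_c ≈ 1.01 d; D_c ≈ 2.31 mg/L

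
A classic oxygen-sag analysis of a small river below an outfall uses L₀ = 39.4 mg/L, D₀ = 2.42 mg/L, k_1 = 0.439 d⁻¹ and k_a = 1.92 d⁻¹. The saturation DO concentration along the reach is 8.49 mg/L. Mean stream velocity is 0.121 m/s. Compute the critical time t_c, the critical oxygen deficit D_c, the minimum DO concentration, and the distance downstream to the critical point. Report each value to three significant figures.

With k_a/k_1 = 4.374 and 1 − D₀(k_a−k_1)/(k_1 L₀) = 0.7928,
t_c = ln(4.374 × 0.7928) / (1.92 − 0.439) = ln(3.467) / 1.481 = 1.243/1.481 = 0.8396 d.
L(t_c) = L₀ e^(−k_1 t_c) = 39.4 × 0.6917 = 27.25 mg/L, and at the critical point k_a D_c = k_1 L, so D_c = (0.439/1.92) × 27.25 = 6.232 mg/L.
Minimum DO = C_s − D_c = 8.49 − 6.232 = 2.258 mg/L.
x_c = v t_c = 0.121 m/s × 0.8396 d × 86400 s/d = 8777 m ≈ 8.78 km.

t_c ≈ 0.840 d; D_c ≈ 6.23 mg/L; min DO ≈ 2.26 mg/L; x_c ≈ 8.78 km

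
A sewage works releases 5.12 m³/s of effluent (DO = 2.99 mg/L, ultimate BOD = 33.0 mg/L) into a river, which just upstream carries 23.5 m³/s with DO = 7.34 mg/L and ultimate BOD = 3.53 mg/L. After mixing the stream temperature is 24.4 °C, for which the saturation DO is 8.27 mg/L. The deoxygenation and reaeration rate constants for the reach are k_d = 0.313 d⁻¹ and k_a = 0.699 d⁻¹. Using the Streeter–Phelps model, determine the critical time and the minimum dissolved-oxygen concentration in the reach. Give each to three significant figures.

Mixed DO = (23.5×7.34 + 5.12×2.99)/(23.5+5.12) = 187.8/28.62 = 6.562 mg/L.
Mixed L₀ = (23.5×3.53 + 5.12×33.0)/(28.62) = 251.9/28.62 = 8.802 mg/L.
Initial deficit D₀ = C_s − DO₀ = 8.27 − 6.562 = 1.708 mg/L.
t_c = (1/0.3860) ln[(0.699/0.313)(1 − 1.708×0.3860/(0.313×8.802))] = 2.591 × ln(1.699) = 1.373 d.
D_c = (0.313/0.699) × 8.802 × e^(−0.313×1.373) = 0.4478 × 8.802 × 0.6507 = 2.565 mg/L.
Minimum DO = 8.27 − 2.565 = 5.705 mg/L.

t_c ≈ 1.37 d; minimum DO ≈ 5.71 mg/L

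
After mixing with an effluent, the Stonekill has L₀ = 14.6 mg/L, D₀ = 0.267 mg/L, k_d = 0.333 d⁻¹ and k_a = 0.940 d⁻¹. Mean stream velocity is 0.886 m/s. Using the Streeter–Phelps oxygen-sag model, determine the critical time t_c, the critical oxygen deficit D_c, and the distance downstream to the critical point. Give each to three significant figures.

t_c ≈ 1.65 d; D_c ≈ 2.98 mg/L; x_c ≈ 127 km

With k_a/k_d = 2.823 and 1 − D₀(k_a−k_d)/(k_d L₀) = 0.9667,
t_c = ln(2.823 × 0.9667) / (0.940 − 0.333) = ln(2.729) / 0.6070 = 1.004/0.6070 = 1.654 d.
L(t_c) = L₀ e^(−k_d t_c) = 14.6 × 0.5765 = 8.418 mg/L, and at the critical point k_a D_c = k_d L, so D_c = (0.333/0.940) × 8.418 = 2.982 mg/L.
x_c = v t_c = 0.886 m/s × 1.654 d × 86400 s/d = 126600 m ≈ 127 km.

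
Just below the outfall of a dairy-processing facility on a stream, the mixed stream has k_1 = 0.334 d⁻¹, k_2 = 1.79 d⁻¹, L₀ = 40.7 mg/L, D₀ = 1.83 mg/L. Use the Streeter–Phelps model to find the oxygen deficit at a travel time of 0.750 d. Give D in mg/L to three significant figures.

k_1 L₀/(k_2−k_1) = 0.334×40.7/(1.79−0.334) = 13.59/1.456 = 9.336 mg/L.
e^(−k_1 t) = e^(−0.334×0.7500) = 0.7784; e^(−k_2 t) = e^(−1.79×0.7500) = 0.2612.
D = 9.336 × (0.7784 − 0.2612) + 1.83 × 0.2612 = 4.829 + 0.4780 = 5.307 mg/L.

D ≈ 5.31 mg/L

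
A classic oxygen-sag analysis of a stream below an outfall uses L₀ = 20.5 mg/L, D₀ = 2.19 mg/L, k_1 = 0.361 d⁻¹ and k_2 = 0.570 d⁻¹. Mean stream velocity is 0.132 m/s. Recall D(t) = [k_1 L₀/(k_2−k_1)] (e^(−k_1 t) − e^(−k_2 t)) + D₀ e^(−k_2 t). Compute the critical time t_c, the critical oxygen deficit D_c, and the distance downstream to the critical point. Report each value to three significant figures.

t_c ≈ 1.88 d; D_c ≈ 6.59 mg/L; x_c ≈ 21.4 km

With k_2/k_1 = 1.579 and 1 − D₀(k_2−k_1)/(k_1 L₀) = 0.9382,
t_c = ln(1.579 × 0.9382) / (0.570 − 0.361) = ln(1.481) / 0.2090 = 0.3929/0.2090 = 1.880 d.
D_c = (k_1/k_2) L₀ e^(−k_1 t_c) = (0.361/0.570) × 20.5 × e^(−0.361×1.880) = 0.6333 × 20.5 × 0.5073 = 6.586 mg/L.
x_c = v t_c = 0.132 m/s × 1.880 d × 86400 s/d = 21440 m ≈ 21.4 km.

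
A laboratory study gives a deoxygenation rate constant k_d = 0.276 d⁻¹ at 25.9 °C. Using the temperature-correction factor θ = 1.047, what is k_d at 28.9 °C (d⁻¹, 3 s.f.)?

k_d ≈ 0.317 d⁻¹

k_d(T₂) = k_d(T₁) · θ^(T₂−T₁) = 0.276 × 1.047^(28.9−25.9)
= 0.276 × 1.047^3.00 = 0.276 × 1.148 = 0.3168 d⁻¹.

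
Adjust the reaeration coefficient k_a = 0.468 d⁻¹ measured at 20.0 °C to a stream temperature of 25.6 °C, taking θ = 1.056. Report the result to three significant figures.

k_a ≈ 0.635 d⁻¹

k_a(T₂) = k_a(T₁) · θ^(T₂−T₁) = 0.468 × 1.056^(25.6−20.0)
= 0.468 × 1.056^5.60 = 0.468 × 1.357 = 0.6350 d⁻¹.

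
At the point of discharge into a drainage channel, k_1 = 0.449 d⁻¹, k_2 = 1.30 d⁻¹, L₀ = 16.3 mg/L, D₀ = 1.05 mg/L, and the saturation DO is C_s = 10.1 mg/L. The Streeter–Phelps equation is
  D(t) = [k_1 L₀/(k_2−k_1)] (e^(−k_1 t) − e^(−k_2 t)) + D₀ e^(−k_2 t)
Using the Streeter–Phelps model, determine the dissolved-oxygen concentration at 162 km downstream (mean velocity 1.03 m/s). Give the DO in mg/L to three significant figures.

Travel time t = x/v = 162 km / (1.03 m/s) = 162000 m / 1.03 m/s = 157300 s = 1.820 d.
k_1 L₀/(k_2−k_1) = 0.449×16.3/(1.30−0.449) = 7.319/0.8510 = 8.600 mg/L.
e^(−k_1 t) = e^(−0.449×1.820) = 0.4416; e^(−k_2 t) = e^(−1.30×1.820) = 0.09381.
D = 8.600 × (0.4416 − 0.09381) + 1.05 × 0.09381 = 2.991 + 0.09850 = 3.090 mg/L.
DO = C_s − D = 10.1 − 3.090 = 7.010 mg/L.

DO ≈ 7.01 mg/L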